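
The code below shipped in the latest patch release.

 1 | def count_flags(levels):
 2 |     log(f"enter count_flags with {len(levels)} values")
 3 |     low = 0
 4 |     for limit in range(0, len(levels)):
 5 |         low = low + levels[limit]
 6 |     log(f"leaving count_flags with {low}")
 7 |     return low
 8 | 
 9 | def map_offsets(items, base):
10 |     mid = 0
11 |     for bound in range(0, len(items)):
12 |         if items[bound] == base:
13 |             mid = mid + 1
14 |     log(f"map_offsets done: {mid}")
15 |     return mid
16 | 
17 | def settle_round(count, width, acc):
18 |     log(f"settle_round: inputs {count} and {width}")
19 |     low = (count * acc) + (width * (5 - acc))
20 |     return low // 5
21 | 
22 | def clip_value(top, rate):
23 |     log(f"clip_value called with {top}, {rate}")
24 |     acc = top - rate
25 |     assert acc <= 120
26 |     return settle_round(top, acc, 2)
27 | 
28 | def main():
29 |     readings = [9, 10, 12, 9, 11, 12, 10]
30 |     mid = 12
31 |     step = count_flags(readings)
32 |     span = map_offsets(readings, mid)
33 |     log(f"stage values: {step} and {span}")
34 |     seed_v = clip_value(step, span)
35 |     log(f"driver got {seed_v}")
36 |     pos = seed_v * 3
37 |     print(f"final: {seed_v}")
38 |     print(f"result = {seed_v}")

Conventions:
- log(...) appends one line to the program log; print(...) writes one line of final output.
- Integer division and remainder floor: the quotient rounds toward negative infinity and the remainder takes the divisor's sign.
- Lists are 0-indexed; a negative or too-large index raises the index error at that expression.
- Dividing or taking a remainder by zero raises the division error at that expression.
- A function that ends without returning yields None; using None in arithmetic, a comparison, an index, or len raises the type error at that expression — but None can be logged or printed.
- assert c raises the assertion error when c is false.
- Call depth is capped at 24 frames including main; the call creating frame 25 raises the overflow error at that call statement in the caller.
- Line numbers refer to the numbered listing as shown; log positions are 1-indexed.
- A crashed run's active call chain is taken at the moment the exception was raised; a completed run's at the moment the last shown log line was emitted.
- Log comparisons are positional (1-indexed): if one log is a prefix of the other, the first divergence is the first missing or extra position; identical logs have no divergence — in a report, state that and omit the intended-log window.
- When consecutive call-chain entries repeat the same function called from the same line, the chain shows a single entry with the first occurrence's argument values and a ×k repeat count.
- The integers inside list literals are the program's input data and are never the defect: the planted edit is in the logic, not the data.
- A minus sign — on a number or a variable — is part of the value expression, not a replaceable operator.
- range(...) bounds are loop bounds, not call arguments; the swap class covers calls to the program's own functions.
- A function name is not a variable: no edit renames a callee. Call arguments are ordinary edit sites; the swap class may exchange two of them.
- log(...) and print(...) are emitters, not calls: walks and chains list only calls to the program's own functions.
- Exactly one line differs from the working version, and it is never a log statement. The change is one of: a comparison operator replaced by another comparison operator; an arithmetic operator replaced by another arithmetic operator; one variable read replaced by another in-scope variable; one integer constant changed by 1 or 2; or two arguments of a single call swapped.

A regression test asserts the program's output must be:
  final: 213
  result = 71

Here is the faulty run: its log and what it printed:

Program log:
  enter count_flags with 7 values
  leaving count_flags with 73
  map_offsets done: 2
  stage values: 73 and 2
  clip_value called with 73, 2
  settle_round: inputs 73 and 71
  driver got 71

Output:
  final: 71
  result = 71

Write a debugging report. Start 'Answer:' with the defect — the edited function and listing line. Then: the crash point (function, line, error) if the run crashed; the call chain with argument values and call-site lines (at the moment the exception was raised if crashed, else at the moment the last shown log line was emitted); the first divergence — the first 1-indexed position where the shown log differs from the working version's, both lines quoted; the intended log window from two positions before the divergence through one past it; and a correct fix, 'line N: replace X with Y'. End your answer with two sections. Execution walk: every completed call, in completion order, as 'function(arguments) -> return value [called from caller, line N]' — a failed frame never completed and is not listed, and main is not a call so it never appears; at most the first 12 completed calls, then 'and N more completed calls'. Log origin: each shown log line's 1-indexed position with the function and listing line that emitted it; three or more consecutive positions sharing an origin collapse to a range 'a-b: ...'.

Answer: the defect is in main at line 37.
The tell: Nothing in the log betrays the bug — only the output does.
Call chain: main.
First divergence: there is none — every log position agrees.
Execution walk:
  count_flags([9, 10, 12, 9, 11, 12, 10]) -> 73  [called from main, line 31]
  map_offsets([9, 10, 12, 9, 11, 12, 10], 12) -> 2  [called from main, line 32]
  settle_round(73, 71, 2) -> 71  [called from clip_value, line 26]
  clip_value(73, 2) -> 71  [called from main, line 34]
Origin of each log line:
  1: emitted by count_flags (line 2)
  2: emitted by count_flags (line 6)
  3: emitted by map_offsets (line 14)
  4: emitted by main (line 33)
  5: emitted by clip_value (line 23)
  6: emitted by settle_round (line 18)
  7: emitted by main (line 35)
A correct fix: line 37: replace `seed_v` with `pos`.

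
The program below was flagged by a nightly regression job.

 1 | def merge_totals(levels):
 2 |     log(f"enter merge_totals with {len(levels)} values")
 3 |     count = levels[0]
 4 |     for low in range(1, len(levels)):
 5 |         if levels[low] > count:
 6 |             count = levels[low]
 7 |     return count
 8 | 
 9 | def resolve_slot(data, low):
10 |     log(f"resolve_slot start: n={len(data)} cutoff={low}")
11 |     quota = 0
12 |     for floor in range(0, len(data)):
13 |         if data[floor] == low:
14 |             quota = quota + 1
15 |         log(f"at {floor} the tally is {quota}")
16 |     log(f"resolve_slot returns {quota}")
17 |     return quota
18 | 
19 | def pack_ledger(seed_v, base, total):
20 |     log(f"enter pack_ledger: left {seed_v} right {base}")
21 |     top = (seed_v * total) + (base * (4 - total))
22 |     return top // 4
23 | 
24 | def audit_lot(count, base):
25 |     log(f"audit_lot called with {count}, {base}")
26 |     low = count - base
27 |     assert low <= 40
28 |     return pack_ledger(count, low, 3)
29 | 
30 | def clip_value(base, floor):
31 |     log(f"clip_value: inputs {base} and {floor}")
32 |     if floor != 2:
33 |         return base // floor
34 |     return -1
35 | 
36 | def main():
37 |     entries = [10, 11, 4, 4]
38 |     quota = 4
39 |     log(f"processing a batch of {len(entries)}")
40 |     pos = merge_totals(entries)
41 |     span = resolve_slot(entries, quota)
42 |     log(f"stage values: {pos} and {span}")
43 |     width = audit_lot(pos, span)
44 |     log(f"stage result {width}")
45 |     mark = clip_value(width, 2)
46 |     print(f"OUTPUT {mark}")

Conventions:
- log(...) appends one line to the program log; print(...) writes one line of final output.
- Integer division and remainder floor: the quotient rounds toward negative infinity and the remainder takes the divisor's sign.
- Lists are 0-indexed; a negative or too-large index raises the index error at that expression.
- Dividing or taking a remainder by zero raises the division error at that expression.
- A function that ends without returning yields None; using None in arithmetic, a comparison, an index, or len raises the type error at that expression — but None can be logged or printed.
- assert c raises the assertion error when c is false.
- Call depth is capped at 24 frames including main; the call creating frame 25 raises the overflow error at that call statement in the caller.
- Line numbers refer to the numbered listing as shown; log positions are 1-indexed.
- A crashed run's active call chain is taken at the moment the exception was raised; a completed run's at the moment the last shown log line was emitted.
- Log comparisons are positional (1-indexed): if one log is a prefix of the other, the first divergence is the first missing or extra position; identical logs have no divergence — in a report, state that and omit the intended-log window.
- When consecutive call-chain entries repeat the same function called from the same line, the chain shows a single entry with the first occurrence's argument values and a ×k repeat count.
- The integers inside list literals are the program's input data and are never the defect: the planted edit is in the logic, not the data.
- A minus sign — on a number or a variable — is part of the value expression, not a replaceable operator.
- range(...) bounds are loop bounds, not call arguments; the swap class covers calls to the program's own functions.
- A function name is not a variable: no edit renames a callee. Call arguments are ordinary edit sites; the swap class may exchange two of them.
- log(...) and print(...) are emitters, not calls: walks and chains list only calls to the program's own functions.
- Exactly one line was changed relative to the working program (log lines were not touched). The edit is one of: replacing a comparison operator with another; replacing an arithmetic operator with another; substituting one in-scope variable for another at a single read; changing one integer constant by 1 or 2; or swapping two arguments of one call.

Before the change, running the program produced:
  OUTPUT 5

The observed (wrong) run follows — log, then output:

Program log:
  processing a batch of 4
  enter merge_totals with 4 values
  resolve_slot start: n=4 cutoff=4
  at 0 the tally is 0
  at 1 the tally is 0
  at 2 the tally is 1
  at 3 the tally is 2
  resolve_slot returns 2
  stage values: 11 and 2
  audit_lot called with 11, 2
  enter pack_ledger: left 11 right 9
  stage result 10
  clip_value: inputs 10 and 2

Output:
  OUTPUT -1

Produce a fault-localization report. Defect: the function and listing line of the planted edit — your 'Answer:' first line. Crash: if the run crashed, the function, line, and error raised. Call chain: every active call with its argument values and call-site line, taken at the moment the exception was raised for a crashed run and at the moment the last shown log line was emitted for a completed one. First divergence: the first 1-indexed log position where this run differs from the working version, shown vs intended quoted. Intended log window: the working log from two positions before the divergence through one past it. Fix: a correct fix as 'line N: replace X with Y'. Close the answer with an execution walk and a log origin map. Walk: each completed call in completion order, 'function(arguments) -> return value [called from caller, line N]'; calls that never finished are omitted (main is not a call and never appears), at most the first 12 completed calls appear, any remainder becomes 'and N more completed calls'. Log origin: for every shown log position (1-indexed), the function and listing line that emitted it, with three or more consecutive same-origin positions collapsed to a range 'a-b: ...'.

Answer: the defect is in clip_value at line 32.
Key observation: Every logged value matches the working version; the printed result is what differs.
Call chain: main -> clip_value(10, 2) (called at line 45).
First divergence: none — the logs agree in full.
Execution walk:
  merge_totals([10, 11, 4, 4]) -> 11  [called from main, line 40]
  resolve_slot([10, 11, 4, 4], 4) -> 2  [called from main, line 41]
  pack_ledger(11, 9, 3) -> 10  [called from audit_lot, line 28]
  audit_lot(11, 2) -> 10  [called from main, line 43]
  clip_value(10, 2) -> -1  [called from main, line 45]
Origin of each log line:
  1: logged in main at line 39
  2: logged in merge_totals at line 2
  3: logged in resolve_slot at line 10
  4-7: logged in resolve_slot at line 15
  8: logged in resolve_slot at line 16
  9: logged in main at line 42
  10: logged in audit_lot at line 25
  11: logged in pack_ledger at line 20
  12: logged in main at line 44
  13: logged in clip_value at line 31
A correct fix: line 32: replace `2` with `0`.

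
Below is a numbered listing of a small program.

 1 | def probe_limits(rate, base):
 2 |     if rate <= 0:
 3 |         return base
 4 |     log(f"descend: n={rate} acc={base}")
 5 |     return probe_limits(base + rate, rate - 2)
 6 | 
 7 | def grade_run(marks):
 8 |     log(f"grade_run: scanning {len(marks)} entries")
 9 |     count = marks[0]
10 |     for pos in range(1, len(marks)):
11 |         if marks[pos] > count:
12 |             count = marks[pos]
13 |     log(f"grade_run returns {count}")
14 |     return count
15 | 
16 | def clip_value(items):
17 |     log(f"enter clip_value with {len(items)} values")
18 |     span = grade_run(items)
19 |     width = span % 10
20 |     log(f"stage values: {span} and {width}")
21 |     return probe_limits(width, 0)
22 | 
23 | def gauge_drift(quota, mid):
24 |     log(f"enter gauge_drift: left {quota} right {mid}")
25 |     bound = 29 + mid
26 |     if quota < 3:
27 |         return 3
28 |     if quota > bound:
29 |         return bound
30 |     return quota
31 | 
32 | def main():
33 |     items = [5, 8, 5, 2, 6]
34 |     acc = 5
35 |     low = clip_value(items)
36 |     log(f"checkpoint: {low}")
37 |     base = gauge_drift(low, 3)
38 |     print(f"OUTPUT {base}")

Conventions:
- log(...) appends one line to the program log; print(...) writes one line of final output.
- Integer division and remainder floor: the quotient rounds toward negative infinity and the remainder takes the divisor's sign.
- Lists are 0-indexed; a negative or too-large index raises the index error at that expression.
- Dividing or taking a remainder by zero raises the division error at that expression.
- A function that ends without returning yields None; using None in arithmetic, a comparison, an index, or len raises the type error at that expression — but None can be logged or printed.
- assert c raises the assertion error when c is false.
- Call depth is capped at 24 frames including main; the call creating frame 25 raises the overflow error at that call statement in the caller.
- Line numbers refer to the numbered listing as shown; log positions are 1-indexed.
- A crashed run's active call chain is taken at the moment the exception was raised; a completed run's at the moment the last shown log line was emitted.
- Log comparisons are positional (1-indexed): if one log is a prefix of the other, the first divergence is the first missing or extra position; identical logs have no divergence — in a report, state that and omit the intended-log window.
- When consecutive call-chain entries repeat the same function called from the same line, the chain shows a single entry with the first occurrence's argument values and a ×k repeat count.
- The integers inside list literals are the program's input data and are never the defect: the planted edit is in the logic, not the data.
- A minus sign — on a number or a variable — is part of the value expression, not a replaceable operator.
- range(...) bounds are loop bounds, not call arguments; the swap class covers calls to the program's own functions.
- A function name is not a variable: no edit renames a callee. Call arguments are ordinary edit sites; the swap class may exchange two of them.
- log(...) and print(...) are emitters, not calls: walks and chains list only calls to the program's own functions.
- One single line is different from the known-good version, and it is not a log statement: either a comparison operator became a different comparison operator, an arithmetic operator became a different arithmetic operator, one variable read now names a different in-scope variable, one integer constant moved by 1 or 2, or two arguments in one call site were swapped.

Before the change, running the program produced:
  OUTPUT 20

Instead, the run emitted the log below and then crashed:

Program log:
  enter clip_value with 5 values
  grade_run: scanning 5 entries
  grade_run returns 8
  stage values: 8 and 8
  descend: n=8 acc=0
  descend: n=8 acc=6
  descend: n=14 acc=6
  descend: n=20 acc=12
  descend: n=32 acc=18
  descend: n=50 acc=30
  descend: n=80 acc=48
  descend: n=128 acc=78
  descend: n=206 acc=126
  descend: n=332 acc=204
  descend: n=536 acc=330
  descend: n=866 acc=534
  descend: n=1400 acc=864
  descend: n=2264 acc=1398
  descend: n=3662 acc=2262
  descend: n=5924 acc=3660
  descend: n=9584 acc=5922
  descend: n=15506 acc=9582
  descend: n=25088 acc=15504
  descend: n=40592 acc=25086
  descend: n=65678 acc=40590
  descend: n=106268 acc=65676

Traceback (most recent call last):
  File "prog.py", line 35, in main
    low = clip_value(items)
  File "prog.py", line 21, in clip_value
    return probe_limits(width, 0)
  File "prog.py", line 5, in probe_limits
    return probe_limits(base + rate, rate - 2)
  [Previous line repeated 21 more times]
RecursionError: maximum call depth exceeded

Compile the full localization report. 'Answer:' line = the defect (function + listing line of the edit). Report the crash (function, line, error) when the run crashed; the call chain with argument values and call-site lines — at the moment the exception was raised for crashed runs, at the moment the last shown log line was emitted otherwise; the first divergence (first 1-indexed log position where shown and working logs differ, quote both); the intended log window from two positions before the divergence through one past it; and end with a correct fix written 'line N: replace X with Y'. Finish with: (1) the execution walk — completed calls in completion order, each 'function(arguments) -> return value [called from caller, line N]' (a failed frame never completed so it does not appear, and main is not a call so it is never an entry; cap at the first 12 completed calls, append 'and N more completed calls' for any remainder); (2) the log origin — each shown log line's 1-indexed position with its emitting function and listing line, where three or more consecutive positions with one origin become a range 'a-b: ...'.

Answer: the defect is in probe_limits at line 5.
Key observation: Everything matches until log position 6, which reads 'descend: n=8 acc=6' in place of 'descend: n=6 acc=8'.
Crash: probe_limits, line 5, RecursionError.
Call chain: main -> clip_value([5, 8, 5, 2, 6]) (called at line 35) -> probe_limits(8, 0) (called at line 21) -> probe_limits(8, 6) (called at line 5) ×21.
First divergence: position 6; shown 'descend: n=8 acc=6' vs intended 'descend: n=6 acc=8'.
Intended log window:
  4: stage values: 8 and 8
  5: descend: n=8 acc=0
  6: descend: n=6 acc=8
  7: descend: n=4 acc=14
Execution walk:
  grade_run([5, 8, 5, 2, 6]) -> 8  [called from clip_value, line 18]
Log origins:
  1 — clip_value, line 17
  2 — grade_run, line 8
  3 — grade_run, line 13
  4 — clip_value, line 20
  5-26 — probe_limits, line 4
A correct fix: line 5: replace `probe_limits(base + rate, rate - 2)` with `probe_limits(rate - 2, base + rate)`.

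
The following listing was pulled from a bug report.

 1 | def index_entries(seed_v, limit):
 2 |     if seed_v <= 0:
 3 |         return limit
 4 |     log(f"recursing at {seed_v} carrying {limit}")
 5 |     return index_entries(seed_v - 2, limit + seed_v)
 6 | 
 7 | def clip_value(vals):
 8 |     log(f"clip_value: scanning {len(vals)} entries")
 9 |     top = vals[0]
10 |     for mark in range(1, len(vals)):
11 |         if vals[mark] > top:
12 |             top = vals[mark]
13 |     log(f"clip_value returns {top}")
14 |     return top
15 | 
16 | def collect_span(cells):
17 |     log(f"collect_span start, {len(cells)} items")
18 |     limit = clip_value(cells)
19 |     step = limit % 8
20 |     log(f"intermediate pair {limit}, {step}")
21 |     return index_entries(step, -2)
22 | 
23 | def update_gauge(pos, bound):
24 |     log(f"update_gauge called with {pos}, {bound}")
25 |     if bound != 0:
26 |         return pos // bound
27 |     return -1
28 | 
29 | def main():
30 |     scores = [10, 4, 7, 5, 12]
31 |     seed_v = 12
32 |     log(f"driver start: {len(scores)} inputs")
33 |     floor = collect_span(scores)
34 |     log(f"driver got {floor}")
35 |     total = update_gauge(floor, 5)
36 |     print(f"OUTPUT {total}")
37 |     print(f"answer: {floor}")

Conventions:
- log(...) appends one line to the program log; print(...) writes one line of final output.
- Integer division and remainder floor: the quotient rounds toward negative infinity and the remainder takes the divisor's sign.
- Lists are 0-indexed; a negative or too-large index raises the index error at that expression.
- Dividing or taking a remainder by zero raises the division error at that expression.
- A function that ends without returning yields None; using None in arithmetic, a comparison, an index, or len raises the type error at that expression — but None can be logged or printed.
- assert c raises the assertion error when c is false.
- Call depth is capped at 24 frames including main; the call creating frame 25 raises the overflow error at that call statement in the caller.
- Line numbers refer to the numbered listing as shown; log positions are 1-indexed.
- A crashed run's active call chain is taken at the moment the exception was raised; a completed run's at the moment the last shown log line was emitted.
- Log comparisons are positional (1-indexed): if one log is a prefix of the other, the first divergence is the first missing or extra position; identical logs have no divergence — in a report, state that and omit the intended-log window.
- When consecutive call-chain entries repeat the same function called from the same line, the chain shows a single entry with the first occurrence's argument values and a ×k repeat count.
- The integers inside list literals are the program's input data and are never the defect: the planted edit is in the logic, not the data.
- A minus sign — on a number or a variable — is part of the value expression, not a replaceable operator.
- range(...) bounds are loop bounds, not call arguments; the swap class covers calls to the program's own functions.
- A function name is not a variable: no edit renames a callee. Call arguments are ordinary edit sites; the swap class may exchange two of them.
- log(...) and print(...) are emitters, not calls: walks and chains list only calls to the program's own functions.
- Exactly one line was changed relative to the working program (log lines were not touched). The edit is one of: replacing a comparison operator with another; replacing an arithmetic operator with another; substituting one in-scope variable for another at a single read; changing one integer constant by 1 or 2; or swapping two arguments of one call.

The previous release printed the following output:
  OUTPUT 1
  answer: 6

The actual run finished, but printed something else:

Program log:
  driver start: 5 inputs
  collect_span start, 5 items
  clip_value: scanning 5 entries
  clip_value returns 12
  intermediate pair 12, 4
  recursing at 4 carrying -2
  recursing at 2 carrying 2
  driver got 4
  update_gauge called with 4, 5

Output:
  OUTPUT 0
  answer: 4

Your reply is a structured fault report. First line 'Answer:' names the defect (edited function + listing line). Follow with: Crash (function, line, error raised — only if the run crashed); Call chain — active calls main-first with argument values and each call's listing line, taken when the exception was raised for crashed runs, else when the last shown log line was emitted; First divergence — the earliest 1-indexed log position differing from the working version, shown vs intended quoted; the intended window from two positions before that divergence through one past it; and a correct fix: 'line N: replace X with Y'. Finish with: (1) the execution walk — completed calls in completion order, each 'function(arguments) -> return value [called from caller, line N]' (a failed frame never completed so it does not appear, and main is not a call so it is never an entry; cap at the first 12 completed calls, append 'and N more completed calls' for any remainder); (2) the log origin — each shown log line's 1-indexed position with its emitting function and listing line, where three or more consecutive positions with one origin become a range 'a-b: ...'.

Answer: the defect is in collect_span at line 21.
Key observation: Log line 6 is where behavior first shows: 'recursing at 4 carrying -2' appears instead of 'recursing at 4 carrying 0'.
Call chain: main -> update_gauge(4, 5) (called at line 35).
First divergence: position 6 — the shown line 'recursing at 4 carrying -2' should read 'recursing at 4 carrying 0'.
Intended log window:
  4: clip_value returns 12
  5: intermediate pair 12, 4
  6: recursing at 4 carrying 0
  7: recursing at 2 carrying 4
Execution walk:
  clip_value([10, 4, 7, 5, 12]) -> 12  [called from collect_span, line 18]
  index_entries(0, 4) -> 4  [called from index_entries, line 5]
  index_entries(2, 2) -> 4  [called from index_entries, line 5]
  index_entries(4, -2) -> 4  [called from collect_span, line 21]
  collect_span([10, 4, 7, 5, 12]) -> 4  [called from main, line 33]
  update_gauge(4, 5) -> 0  [called from main, line 35]
Log origins:
  1: emitted by main (line 32)
  2: emitted by collect_span (line 17)
  3: emitted by clip_value (line 8)
  4: emitted by clip_value (line 13)
  5: emitted by collect_span (line 20)
  6: emitted by index_entries (line 4)
  7: emitted by index_entries (line 4)
  8: emitted by main (line 34)
  9: emitted by update_gauge (line 24)
A correct fix: line 21: replace `-2` with `0`.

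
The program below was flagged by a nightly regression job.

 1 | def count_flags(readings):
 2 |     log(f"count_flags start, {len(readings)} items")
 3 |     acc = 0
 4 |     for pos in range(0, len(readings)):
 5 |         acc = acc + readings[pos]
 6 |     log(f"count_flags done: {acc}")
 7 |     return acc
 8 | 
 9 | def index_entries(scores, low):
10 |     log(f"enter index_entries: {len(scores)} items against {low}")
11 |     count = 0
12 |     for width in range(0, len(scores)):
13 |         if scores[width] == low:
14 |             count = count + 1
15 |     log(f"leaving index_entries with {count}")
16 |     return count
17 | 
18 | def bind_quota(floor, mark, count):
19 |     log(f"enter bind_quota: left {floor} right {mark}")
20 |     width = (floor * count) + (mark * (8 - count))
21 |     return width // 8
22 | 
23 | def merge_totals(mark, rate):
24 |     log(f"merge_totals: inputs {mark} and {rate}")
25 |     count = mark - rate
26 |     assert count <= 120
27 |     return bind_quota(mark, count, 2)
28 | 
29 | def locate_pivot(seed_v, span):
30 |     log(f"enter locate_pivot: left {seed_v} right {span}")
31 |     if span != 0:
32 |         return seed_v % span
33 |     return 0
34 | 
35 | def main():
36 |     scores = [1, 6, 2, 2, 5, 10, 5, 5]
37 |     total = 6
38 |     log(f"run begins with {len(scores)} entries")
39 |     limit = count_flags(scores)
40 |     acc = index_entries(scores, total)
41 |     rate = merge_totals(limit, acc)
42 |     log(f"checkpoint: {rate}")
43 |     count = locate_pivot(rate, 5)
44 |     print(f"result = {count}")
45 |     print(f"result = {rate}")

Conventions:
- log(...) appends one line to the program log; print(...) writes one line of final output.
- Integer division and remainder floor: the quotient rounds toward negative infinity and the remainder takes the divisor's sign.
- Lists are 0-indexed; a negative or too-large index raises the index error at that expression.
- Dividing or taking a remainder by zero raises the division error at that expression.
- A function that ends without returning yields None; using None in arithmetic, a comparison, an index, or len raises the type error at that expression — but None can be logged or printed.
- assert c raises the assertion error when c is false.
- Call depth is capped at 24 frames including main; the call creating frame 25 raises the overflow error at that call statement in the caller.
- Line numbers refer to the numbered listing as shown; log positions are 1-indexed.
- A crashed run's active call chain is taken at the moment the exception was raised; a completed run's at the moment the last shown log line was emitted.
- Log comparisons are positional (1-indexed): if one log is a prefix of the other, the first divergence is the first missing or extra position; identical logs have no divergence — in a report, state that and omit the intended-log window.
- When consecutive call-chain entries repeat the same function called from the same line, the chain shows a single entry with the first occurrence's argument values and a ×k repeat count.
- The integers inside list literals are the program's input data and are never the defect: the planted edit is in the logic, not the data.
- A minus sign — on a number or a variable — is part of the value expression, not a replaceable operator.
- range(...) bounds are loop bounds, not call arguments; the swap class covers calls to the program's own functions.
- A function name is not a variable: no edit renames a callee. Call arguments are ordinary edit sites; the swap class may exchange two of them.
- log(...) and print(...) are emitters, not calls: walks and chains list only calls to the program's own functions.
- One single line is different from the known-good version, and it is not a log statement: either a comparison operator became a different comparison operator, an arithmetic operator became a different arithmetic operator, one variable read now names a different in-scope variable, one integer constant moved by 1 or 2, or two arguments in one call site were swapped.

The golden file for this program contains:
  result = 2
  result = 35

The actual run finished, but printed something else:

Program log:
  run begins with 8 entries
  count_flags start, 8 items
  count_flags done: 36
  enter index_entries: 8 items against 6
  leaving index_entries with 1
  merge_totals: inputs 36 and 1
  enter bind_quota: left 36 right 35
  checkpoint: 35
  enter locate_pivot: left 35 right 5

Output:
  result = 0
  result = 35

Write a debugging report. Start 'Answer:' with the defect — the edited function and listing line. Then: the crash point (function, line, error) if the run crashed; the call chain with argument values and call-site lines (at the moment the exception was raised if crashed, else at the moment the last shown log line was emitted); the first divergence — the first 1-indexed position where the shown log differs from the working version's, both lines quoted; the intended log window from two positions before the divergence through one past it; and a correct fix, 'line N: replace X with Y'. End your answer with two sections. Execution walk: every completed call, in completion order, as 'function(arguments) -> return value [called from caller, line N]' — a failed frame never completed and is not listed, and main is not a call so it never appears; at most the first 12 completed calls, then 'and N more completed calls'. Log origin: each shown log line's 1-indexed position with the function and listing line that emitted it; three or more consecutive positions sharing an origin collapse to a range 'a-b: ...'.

Answer: the defect is in main at line 43.
Key observation: The log first diverges at position 9: the faulty run prints 'enter locate_pivot: left 35 right 5' where the working version prints 'enter locate_pivot: left 35 right 3'.
Call chain: main -> locate_pivot(35, 5) (called at line 43).
First divergence: position 9 — the shown line 'enter locate_pivot: left 35 right 5' should read 'enter locate_pivot: left 35 right 3'.
Intended log window:
  7: enter bind_quota: left 36 right 35
  8: checkpoint: 35
  9: enter locate_pivot: left 35 right 3
Execution walk:
  count_flags([1, 6, 2, 2, 5, 10, 5, 5]) -> 36  [called from main, line 39]
  index_entries([1, 6, 2, 2, 5, 10, 5, 5], 6) -> 1  [called from main, line 40]
  bind_quota(36, 35, 2) -> 35  [called from merge_totals, line 27]
  merge_totals(36, 1) -> 35  [called from main, line 41]
  locate_pivot(35, 5) -> 0  [called from main, line 43]
Log line origins:
  1: logged in main at line 38
  2: logged in count_flags at line 2
  3: logged in count_flags at line 6
  4: logged in index_entries at line 10
  5: logged in index_entries at line 15
  6: logged in merge_totals at line 24
  7: logged in bind_quota at line 19
  8: logged in main at line 42
  9: logged in locate_pivot at line 30
A correct fix: line 43: replace `5` with `3`.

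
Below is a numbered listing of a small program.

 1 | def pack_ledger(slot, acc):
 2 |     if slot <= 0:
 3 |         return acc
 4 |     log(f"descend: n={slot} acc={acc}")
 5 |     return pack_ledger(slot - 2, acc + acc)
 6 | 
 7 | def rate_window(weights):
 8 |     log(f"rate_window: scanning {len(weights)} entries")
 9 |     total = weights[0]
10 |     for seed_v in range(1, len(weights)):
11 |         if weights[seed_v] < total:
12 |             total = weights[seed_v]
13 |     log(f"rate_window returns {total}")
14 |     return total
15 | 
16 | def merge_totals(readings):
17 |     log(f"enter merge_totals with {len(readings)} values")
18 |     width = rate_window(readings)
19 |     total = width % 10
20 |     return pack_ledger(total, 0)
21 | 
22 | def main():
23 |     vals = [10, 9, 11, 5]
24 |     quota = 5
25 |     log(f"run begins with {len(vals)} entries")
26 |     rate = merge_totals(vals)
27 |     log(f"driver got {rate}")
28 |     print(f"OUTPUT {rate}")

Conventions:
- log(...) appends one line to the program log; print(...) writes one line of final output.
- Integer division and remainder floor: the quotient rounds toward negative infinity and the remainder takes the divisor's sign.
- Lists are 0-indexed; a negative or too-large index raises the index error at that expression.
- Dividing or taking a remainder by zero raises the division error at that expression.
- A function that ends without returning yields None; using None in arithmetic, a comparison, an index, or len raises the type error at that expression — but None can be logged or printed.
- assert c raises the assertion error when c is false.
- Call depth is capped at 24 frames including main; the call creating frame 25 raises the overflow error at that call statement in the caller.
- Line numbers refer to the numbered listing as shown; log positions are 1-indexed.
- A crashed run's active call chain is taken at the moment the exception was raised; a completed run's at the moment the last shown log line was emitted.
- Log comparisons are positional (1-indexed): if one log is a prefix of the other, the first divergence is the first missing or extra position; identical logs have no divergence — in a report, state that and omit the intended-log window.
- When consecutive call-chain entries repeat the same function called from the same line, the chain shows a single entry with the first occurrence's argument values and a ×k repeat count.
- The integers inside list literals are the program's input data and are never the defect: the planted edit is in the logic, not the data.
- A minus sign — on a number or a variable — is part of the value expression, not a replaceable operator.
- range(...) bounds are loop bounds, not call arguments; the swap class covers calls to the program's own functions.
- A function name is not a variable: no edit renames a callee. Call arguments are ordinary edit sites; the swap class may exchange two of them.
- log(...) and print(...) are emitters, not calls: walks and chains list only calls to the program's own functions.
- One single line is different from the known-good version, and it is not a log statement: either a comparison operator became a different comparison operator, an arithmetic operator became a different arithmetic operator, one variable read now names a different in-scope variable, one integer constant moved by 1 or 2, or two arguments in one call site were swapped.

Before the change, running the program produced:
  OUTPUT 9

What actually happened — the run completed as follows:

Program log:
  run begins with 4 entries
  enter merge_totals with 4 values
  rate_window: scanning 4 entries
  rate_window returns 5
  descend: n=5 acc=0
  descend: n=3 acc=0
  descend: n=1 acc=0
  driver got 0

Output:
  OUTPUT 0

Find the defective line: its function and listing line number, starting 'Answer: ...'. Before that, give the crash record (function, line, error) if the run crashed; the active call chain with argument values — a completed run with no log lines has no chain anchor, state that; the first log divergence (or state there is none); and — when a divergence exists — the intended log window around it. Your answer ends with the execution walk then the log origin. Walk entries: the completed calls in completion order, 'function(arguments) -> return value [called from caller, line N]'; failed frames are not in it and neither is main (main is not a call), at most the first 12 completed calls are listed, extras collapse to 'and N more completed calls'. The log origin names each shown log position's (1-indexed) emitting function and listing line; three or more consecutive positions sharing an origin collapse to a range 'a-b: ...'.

Answer: the defect is in pack_ledger at line 5.
Key observation: At log position 6 the runs split — shown 'descend: n=3 acc=0', but the working version logs 'descend: n=3 acc=5'.
Call chain: main.
First divergence: at position 6 the run shows 'descend: n=3 acc=0' where the working version logs 'descend: n=3 acc=5'.
Intended log window:
  4: rate_window returns 5
  5: descend: n=5 acc=0
  6: descend: n=3 acc=5
  7: descend: n=1 acc=8
Execution walk:
  rate_window([10, 9, 11, 5]) -> 5  [called from merge_totals, line 18]
  pack_ledger(-1, 0) -> 0  [called from pack_ledger, line 5]
  pack_ledger(1, 0) -> 0  [called from pack_ledger, line 5]
  pack_ledger(3, 0) -> 0  [called from pack_ledger, line 5]
  pack_ledger(5, 0) -> 0  [called from merge_totals, line 20]
  merge_totals([10, 9, 11, 5]) -> 0  [called from main, line 26]
Log origins:
  1: logged in main at line 25
  2: logged in merge_totals at line 17
  3: logged in rate_window at line 8
  4: logged in rate_window at line 13
  5-7: logged in pack_ledger at line 4
  8: logged in main at line 27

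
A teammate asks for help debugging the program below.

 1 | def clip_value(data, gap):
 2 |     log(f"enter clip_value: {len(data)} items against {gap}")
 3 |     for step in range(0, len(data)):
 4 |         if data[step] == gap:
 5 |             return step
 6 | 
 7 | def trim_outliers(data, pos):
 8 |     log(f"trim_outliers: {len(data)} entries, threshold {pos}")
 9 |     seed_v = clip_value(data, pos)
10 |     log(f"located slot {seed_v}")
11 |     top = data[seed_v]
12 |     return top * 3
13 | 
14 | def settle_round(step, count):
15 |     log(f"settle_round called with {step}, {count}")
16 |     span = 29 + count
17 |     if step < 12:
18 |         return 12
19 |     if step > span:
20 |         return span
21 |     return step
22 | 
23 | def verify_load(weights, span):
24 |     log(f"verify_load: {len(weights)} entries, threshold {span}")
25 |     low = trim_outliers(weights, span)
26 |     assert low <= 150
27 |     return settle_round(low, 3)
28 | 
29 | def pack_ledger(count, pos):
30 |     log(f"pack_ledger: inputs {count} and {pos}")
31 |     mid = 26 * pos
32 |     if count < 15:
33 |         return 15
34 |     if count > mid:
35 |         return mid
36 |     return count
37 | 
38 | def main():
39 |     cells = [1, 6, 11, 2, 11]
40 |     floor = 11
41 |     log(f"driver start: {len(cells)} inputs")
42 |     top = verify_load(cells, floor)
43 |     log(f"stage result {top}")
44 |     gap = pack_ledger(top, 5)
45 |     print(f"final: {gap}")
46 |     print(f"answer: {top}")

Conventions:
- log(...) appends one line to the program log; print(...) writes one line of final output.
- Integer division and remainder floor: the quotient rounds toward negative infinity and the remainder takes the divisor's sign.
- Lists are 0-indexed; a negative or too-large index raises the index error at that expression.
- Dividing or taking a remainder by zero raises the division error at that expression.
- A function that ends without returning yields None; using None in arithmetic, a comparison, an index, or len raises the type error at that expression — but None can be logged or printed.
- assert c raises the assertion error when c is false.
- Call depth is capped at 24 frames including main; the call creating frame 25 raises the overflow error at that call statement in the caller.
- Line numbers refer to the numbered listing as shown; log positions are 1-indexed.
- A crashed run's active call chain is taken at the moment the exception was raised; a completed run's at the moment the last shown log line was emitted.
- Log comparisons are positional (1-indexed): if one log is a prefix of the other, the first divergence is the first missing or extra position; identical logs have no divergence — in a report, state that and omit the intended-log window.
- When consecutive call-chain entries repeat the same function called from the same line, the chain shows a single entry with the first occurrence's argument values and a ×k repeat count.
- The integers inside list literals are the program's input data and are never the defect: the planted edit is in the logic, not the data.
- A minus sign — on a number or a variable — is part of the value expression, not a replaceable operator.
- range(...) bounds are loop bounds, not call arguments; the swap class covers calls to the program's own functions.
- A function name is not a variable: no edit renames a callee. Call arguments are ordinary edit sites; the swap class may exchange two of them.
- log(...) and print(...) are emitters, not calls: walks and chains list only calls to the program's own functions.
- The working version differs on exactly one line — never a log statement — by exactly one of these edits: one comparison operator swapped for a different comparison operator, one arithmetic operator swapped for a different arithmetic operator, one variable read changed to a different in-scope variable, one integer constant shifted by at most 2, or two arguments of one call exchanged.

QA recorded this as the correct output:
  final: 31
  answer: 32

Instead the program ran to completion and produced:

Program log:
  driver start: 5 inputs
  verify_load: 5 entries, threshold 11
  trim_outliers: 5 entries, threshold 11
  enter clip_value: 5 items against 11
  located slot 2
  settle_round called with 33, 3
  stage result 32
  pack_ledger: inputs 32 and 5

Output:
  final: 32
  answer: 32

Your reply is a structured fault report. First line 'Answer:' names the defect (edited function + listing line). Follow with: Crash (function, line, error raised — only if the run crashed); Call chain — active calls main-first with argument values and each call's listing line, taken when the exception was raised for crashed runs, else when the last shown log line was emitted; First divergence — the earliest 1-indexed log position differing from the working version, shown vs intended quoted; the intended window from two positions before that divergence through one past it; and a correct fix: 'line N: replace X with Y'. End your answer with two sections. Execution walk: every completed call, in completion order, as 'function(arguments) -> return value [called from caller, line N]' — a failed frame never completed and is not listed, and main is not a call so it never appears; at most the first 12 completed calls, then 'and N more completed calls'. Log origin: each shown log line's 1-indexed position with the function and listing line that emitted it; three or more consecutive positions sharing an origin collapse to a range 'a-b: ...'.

Answer: the defect is in pack_ledger at line 31.
Key observation: Every logged value matches the working version; the printed result is what differs.
Call chain: main -> pack_ledger(32, 5) (called at line 44).
First divergence: none (the log streams are identical).
Execution walk:
  clip_value([1, 6, 11, 2, 11], 11) -> 2  [called from trim_outliers, line 9]
  trim_outliers([1, 6, 11, 2, 11], 11) -> 33  [called from verify_load, line 25]
  settle_round(33, 3) -> 32  [called from verify_load, line 27]
  verify_load([1, 6, 11, 2, 11], 11) -> 32  [called from main, line 42]
  pack_ledger(32, 5) -> 32  [called from main, line 44]
Log line origins:
  1: logged in main at line 41
  2: logged in verify_load at line 24
  3: logged in trim_outliers at line 8
  4: logged in clip_value at line 2
  5: logged in trim_outliers at line 10
  6: logged in settle_round at line 15
  7: logged in main at line 43
  8: logged in pack_ledger at line 30
A correct fix: line 31: replace `*` with `+`.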